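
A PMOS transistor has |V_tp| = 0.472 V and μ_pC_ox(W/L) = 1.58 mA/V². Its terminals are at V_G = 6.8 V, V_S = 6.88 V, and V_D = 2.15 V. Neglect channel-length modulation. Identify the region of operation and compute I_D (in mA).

Cutoff; I_D = 0 mA

V_SG = V_S − V_G = 6.88 − 6.8 = 0.08 V; V_SD = V_S − V_D = 6.88 − 2.15 = 4.73 V.
V_SG = 0.08 V < |V_tp| = 0.472 V, so the transistor is in cutoff.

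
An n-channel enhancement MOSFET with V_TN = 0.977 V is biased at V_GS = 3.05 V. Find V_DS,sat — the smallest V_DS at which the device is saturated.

The boundary between triode and saturation is V_DS = V_GS − V_TN = V_ov.
V_ov = 3.05 − 0.977 = 2.07 V.

V_DS,sat = 2.07 V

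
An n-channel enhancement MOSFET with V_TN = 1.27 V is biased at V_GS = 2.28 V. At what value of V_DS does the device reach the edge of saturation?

V_DS,sat = 1.01 V

The boundary between triode and saturation is V_DS = V_GS − V_TN = V_ov.
V_ov = 2.28 − 1.27 = 1.01 V.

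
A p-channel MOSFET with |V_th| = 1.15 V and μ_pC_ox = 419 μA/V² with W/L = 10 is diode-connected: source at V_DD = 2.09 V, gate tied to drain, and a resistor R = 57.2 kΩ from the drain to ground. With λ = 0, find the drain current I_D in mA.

With gate tied to drain, V_SG = V_SD ≥ V_SG − |V_th|, so the device is in saturation.
k_p = μ_pC_ox · (W/L) = 4.19 mA/V².
KCL at the drain: ½ k_p (V_SG − |V_th|)² = (V_DD − V_SG)/R.
Let x = V_SG − 1.15. Then 120 x² + x − 0.94 = 0, giving x = 0.0845 V (positive root), so V_SG = 1.23 V.
I_D = (V_DD − V_SG)/R = (2.09 − 1.23) / 57.2 = 0.015 mA.

I_D = 0.0150 mA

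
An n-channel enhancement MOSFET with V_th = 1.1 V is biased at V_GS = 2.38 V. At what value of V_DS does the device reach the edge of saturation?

V_DS,sat = 1.28 V

The boundary between triode and saturation is V_DS = V_GS − V_th = V_ov.
V_ov = 2.38 − 1.1 = 1.28 V.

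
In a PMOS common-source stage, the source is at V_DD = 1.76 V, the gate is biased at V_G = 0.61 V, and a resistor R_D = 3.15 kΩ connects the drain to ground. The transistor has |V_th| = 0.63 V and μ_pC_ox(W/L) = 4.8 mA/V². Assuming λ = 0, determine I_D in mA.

I_D = 0.478 mA

V_SG = V_DD − V_G = 1.76 − 0.61 = 1.15 V, so V_ov = 1.15 − 0.63 = 0.52 V.
Assume saturation: I_D = ½ k_p V_ov² = 0.5 × 4.8 × 0.52² = 0.649 mA, giving V_SD = V_DD − I_D R_D = 1.76 − 0.649 × 3.15 = -0.284 V.
But -0.284 V < V_ov = 0.52 V, so the device is actually in triode.
In triode I_D = k_p[V_ov V_SD − ½ V_SD²] and I_D = (V_DD − V_SD)/R_D. Equating: 7.56 V_SD² − 8.862 V_SD + 1.76 = 0, giving V_SD = 0.253 V (the root below V_ov).
I_D = (1.76 − 0.253) / 3.15 = 0.478 mA.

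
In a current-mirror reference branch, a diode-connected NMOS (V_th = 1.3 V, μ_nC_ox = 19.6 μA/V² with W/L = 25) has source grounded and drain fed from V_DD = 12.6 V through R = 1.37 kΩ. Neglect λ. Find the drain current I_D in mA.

With gate tied to drain, V_GS = V_DS ≥ V_GS − V_th, so the device is in saturation.
k_n = μ_nC_ox · (W/L) = 0.49 mA/V².
KCL at the drain: ½ k_n (V_GS − V_th)² = (V_DD − V_GS)/R.
Let x = V_GS − 1.3. Then 0.336 x² + x − 11.3 = 0, giving x = 4.5 V (positive root), so V_GS = 5.8 V.
I_D = (V_DD − V_GS)/R = (12.6 − 5.8) / 1.37 = 4.96 mA.

I_D = 4.96 mA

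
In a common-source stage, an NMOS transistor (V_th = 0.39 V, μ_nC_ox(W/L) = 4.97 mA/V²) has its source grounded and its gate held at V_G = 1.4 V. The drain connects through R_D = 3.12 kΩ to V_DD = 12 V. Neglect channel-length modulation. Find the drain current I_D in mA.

I_D = 2.53 mA

V_GS = V_G = 1.4 V, so V_ov = 1.4 − 0.39 = 1.01 V.
Assume saturation: I_D = ½ k_n V_ov² = 0.5 × 4.97 × 1.01² = 2.53 mA, giving V_DS = V_DD − I_D R_D = 12 − 2.53 × 3.12 = 4.09 V.
V_DS = 4.09 V ≥ V_ov = 1.01 V, confirming saturation.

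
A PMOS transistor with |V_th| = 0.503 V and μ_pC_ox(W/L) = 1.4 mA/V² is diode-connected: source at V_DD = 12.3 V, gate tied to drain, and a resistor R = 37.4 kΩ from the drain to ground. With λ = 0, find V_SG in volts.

With gate tied to drain, V_SG = V_SD ≥ V_SG − |V_th|, so the device is in saturation.
KCL at the drain: ½ k_p (V_SG − |V_th|)² = (V_DD − V_SG)/R.
Let x = V_SG − 0.503. Then 26.2 x² + x − 11.8 = 0, giving x = 0.652 V (positive root), so V_SG = 1.16 V.
I_D = (V_DD − V_SG)/R = (12.3 − 1.16) / 37.4 = 0.298 mA.

V_SG = 1.16 V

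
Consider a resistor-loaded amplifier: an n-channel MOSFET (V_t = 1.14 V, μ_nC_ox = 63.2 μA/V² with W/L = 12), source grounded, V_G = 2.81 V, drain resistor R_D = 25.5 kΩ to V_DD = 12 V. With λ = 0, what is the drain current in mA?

I_D = 0.455 mA

V_GS = V_G = 2.81 V, so V_ov = 2.81 − 1.14 = 1.67 V.
k_n = μ_nC_ox · (W/L) = 0.7584 mA/V².
Assume saturation: I_D = ½ k_n V_ov² = 0.5 × 0.7584 × 1.67² = 1.06 mA, giving V_DS = V_DD − I_D R_D = 12 − 1.06 × 25.5 = -15 V.
But -15 V < V_ov = 1.67 V, so the device is actually in triode.
In triode I_D = k_n[V_ov V_DS − ½ V_DS²] and I_D = (V_DD − V_DS)/R_D. Equating: 9.67 V_DS² − 33.3 V_DS + 12 = 0, giving V_DS = 0.409 V (the root below V_ov).
I_D = (12 − 0.409) / 25.5 = 0.455 mA.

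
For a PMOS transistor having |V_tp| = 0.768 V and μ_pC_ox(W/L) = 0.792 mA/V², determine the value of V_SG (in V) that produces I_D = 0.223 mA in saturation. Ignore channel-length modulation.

In saturation I_D = ½ k_p (V_SG − |V_tp|)², so V_SG − |V_tp| = √(2 I_D / k_p) = √(2 × 0.223 / 0.792) = 0.75 V.
V_SG = 0.768 + 0.75 = 1.52 V.

V_SG = 1.52 V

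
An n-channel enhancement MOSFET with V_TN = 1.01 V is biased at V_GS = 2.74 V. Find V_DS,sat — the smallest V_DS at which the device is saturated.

V_DS,sat = 1.73 V

The boundary between triode and saturation is V_DS = V_GS − V_TN = V_ov.
V_ov = 2.74 − 1.01 = 1.73 V.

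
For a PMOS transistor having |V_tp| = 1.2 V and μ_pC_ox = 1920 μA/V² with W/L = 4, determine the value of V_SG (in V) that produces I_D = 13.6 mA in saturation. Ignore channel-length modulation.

V_SG = 3.08 V

k_p = μ_pC_ox · (W/L) = 7.68 mA/V².
In saturation I_D = ½ k_p (V_SG − |V_tp|)², so V_SG − |V_tp| = √(2 I_D / k_p) = √(2 × 13.6 / 7.68) = 1.88 V.
V_SG = 1.2 + 1.88 = 3.08 V.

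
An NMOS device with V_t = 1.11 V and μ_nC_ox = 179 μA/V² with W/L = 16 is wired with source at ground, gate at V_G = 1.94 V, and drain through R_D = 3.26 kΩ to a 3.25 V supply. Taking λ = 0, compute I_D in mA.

V_GS = V_G = 1.94 V, so V_ov = 1.94 − 1.11 = 0.83 V.
k_n = μ_nC_ox · (W/L) = 2.864 mA/V².
Assume saturation: I_D = ½ k_n V_ov² = 0.5 × 2.864 × 0.83² = 0.987 mA, giving V_DS = V_DD − I_D R_D = 3.25 − 0.987 × 3.26 = 0.034 V.
But 0.034 V < V_ov = 0.83 V, so the device is actually in triode.
In triode I_D = k_n[V_ov V_DS − ½ V_DS²] and I_D = (V_DD − V_DS)/R_D. Equating: 4.67 V_DS² − 8.749 V_DS + 3.25 = 0, giving V_DS = 0.511 V (the root below V_ov).
I_D = (3.25 − 0.511) / 3.26 = 0.84 mA.

I_D = 0.840 mA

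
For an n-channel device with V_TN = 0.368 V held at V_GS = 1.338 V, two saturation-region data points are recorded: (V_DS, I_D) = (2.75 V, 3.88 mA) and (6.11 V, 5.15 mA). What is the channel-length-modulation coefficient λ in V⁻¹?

λ = 0.133 V⁻¹

With V_GS fixed, I_D ∝ (1 + λ V_DS) in saturation, so I_D2/I_D1 = (1 + λ V_DS2)/(1 + λ V_DS1).
5.15/3.88 = 1.327 = (1 + 6.11 λ)/(1 + 2.75 λ).
Solving: λ (I_D1 V_DS2 − I_D2 V_DS1) = I_D2 − I_D1, so λ = (5.15 − 3.88) / (3.88 × 6.11 − 5.15 × 2.75) = 1.27 / 9.54 = 0.133 V⁻¹.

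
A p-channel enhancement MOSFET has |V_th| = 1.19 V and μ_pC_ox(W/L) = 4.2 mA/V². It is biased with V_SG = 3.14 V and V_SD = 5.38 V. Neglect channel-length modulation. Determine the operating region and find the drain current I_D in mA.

V_ov = V_SG − |V_th| = 3.14 − 1.19 = 1.95 V.
Since V_SD = 5.38 V ≥ V_ov = 1.95 V, the device is in saturation.
I_D = ½ k_p V_ov² = 0.5 × 4.2 × 1.95² = 7.99 mA.

Saturation; I_D = 7.99 mA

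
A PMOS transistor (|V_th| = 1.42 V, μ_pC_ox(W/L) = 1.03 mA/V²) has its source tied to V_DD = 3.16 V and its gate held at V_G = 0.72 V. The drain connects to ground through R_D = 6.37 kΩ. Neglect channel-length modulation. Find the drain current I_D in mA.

V_SG = V_DD − V_G = 3.16 − 0.72 = 2.44 V, so V_ov = 2.44 − 1.42 = 1.02 V.
Assume saturation: I_D = ½ k_p V_ov² = 0.5 × 1.03 × 1.02² = 0.536 mA, giving V_SD = V_DD − I_D R_D = 3.16 − 0.536 × 6.37 = -0.253 V.
But -0.253 V < V_ov = 1.02 V, so the device is actually in triode.
In triode I_D = k_p[V_ov V_SD − ½ V_SD²] and I_D = (V_DD − V_SD)/R_D. Equating: 3.28 V_SD² − 7.692 V_SD + 3.16 = 0, giving V_SD = 0.531 V (the root below V_ov).
I_D = (3.16 − 0.531) / 6.37 = 0.413 mA.

I_D = 0.413 mA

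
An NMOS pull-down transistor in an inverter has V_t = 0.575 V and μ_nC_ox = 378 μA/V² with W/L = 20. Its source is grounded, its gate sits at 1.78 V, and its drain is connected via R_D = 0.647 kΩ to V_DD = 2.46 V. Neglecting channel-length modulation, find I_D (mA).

I_D = 3.15 mA

V_GS = V_G = 1.78 V, so V_ov = 1.78 − 0.575 = 1.21 V.
k_n = μ_nC_ox · (W/L) = 7.56 mA/V².
Assume saturation: I_D = ½ k_n V_ov² = 0.5 × 7.56 × 1.21² = 5.49 mA, giving V_DS = V_DD − I_D R_D = 2.46 − 5.49 × 0.647 = -1.09 V.
But -1.09 V < V_ov = 1.21 V, so the device is actually in triode.
In triode I_D = k_n[V_ov V_DS − ½ V_DS²] and I_D = (V_DD − V_DS)/R_D. Equating: 2.45 V_DS² − 6.894 V_DS + 2.46 = 0, giving V_DS = 0.419 V (the root below V_ov).
I_D = (2.46 − 0.419) / 0.647 = 3.15 mA.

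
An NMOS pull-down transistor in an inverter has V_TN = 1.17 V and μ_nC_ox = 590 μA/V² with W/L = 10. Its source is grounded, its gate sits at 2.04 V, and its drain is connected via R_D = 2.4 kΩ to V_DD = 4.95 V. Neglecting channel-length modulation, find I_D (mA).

V_GS = V_G = 2.04 V, so V_ov = 2.04 − 1.17 = 0.87 V.
k_n = μ_nC_ox · (W/L) = 5.9 mA/V².
Assume saturation: I_D = ½ k_n V_ov² = 0.5 × 5.9 × 0.87² = 2.23 mA, giving V_DS = V_DD − I_D R_D = 4.95 − 2.23 × 2.4 = -0.409 V.
But -0.409 V < V_ov = 0.87 V, so the device is actually in triode.
In triode I_D = k_n[V_ov V_DS − ½ V_DS²] and I_D = (V_DD − V_DS)/R_D. Equating: 7.08 V_DS² − 13.32 V_DS + 4.95 = 0, giving V_DS = 0.51 V (the root below V_ov).
I_D = (4.95 − 0.51) / 2.4 = 1.85 mA.

I_D = 1.85 mA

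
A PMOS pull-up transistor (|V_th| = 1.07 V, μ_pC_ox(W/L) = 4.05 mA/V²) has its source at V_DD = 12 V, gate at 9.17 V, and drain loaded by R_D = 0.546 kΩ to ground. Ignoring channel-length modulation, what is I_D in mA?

V_SG = V_DD − V_G = 12 − 9.17 = 2.83 V, so V_ov = 2.83 − 1.07 = 1.76 V.
Assume saturation: I_D = ½ k_p V_ov² = 0.5 × 4.05 × 1.76² = 6.27 mA, giving V_SD = V_DD − I_D R_D = 12 − 6.27 × 0.546 = 8.58 V.
V_SD = 8.58 V ≥ V_ov = 1.76 V, confirming saturation.

I_D = 6.27 mA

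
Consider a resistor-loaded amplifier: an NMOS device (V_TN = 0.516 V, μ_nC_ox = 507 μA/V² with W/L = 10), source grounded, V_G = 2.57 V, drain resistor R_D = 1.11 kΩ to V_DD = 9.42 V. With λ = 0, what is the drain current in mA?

I_D = 7.63 mA

V_GS = V_G = 2.57 V, so V_ov = 2.57 − 0.516 = 2.05 V.
k_n = μ_nC_ox · (W/L) = 5.07 mA/V².
Assume saturation: I_D = ½ k_n V_ov² = 0.5 × 5.07 × 2.05² = 10.7 mA, giving V_DS = V_DD − I_D R_D = 9.42 − 10.7 × 1.11 = -2.45 V.
But -2.45 V < V_ov = 2.05 V, so the device is actually in triode.
In triode I_D = k_n[V_ov V_DS − ½ V_DS²] and I_D = (V_DD − V_DS)/R_D. Equating: 2.81 V_DS² − 12.56 V_DS + 9.42 = 0, giving V_DS = 0.954 V (the root below V_ov).
I_D = (9.42 − 0.954) / 1.11 = 7.63 mA.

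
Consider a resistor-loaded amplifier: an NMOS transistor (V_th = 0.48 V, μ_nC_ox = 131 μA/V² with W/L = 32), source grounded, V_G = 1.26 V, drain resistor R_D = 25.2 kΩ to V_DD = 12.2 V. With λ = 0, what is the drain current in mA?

I_D = 0.478 mA

V_GS = V_G = 1.26 V, so V_ov = 1.26 − 0.48 = 0.78 V.
k_n = μ_nC_ox · (W/L) = 4.192 mA/V².
Assume saturation: I_D = ½ k_n V_ov² = 0.5 × 4.192 × 0.78² = 1.28 mA, giving V_DS = V_DD − I_D R_D = 12.2 − 1.28 × 25.2 = -19.9 V.
But -19.9 V < V_ov = 0.78 V, so the device is actually in triode.
In triode I_D = k_n[V_ov V_DS − ½ V_DS²] and I_D = (V_DD − V_DS)/R_D. Equating: 52.8 V_DS² − 83.4 V_DS + 12.2 = 0, giving V_DS = 0.163 V (the root below V_ov).
I_D = (12.2 − 0.163) / 25.2 = 0.478 mA.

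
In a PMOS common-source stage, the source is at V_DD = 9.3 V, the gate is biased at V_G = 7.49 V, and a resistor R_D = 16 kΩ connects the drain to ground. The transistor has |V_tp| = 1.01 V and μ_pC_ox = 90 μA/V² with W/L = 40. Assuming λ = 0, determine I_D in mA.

V_SG = V_DD − V_G = 9.3 − 7.49 = 1.81 V, so V_ov = 1.81 − 1.01 = 0.8 V.
k_p = μ_pC_ox · (W/L) = 3.6 mA/V².
Assume saturation: I_D = ½ k_p V_ov² = 0.5 × 3.6 × 0.8² = 1.15 mA, giving V_SD = V_DD − I_D R_D = 9.3 − 1.15 × 16 = -9.13 V.
But -9.13 V < V_ov = 0.8 V, so the device is actually in triode.
In triode I_D = k_p[V_ov V_SD − ½ V_SD²] and I_D = (V_DD − V_SD)/R_D. Equating: 28.8 V_SD² − 47.08 V_SD + 9.3 = 0, giving V_SD = 0.23 V (the root below V_ov).
I_D = (9.3 − 0.23) / 16 = 0.567 mA.

I_D = 0.567 mA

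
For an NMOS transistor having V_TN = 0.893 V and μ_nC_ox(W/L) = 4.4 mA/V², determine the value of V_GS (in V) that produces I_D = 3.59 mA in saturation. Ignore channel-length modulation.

In saturation I_D = ½ k_n (V_GS − V_TN)², so V_GS − V_TN = √(2 I_D / k_n) = √(2 × 3.59 / 4.4) = 1.28 V.
V_GS = 0.893 + 1.28 = 2.17 V.

V_GS = 2.17 V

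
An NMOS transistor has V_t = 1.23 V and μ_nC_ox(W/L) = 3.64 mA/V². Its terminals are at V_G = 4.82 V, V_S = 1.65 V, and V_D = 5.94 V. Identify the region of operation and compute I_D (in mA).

V_GS = V_G − V_S = 4.82 − 1.65 = 3.17 V; V_DS = V_D − V_S = 5.94 − 1.65 = 4.29 V.
V_ov = V_GS − V_t = 3.17 − 1.23 = 1.94 V.
Since V_DS = 4.29 V ≥ V_ov = 1.94 V, the device is in saturation.
I_D = ½ k_n V_ov² = 0.5 × 3.64 × 1.94² = 6.85 mA.

Saturation; I_D = 6.85 mA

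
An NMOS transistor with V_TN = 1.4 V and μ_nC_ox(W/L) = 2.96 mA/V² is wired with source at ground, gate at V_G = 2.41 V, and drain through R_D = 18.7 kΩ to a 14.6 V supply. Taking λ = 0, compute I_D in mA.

V_GS = V_G = 2.41 V, so V_ov = 2.41 − 1.4 = 1.01 V.
Assume saturation: I_D = ½ k_n V_ov² = 0.5 × 2.96 × 1.01² = 1.51 mA, giving V_DS = V_DD − I_D R_D = 14.6 − 1.51 × 18.7 = -13.6 V.
But -13.6 V < V_ov = 1.01 V, so the device is actually in triode.
In triode I_D = k_n[V_ov V_DS − ½ V_DS²] and I_D = (V_DD − V_DS)/R_D. Equating: 27.7 V_DS² − 56.91 V_DS + 14.6 = 0, giving V_DS = 0.3 V (the root below V_ov).
I_D = (14.6 − 0.3) / 18.7 = 0.765 mA.

I_D = 0.765 mA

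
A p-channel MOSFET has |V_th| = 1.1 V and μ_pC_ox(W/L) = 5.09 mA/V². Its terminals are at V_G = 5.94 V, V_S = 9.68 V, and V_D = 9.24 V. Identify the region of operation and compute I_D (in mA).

V_SG = V_S − V_G = 9.68 − 5.94 = 3.74 V; V_SD = V_S − V_D = 9.68 − 9.24 = 0.44 V.
V_ov = V_SG − |V_th| = 3.74 − 1.1 = 2.64 V.
Since V_SD = 0.44 V < V_ov = 2.64 V, the device is in the triode region.
I_D = k_p [V_ov · V_SD − ½ V_SD²] = 5.09 × [2.64 × 0.44 − 0.5 × 0.44²] = 5.42 mA.

Triode; I_D = 5.42 mA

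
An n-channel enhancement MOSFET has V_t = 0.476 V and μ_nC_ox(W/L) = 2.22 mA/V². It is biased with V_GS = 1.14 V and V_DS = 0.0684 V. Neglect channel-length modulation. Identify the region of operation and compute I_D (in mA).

V_ov = V_GS − V_t = 1.14 − 0.476 = 0.664 V.
Since V_DS = 0.0684 V < V_ov = 0.664 V, the device is in the triode region.
I_D = k_n [V_ov · V_DS − ½ V_DS²] = 2.22 × [0.664 × 0.0684 − 0.5 × 0.0684²] = 0.0956 mA.

Triode; I_D = 0.0956 mA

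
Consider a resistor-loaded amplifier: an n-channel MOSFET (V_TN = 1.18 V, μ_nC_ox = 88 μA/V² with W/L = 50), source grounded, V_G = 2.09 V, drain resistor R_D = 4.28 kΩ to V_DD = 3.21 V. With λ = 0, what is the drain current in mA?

V_GS = V_G = 2.09 V, so V_ov = 2.09 − 1.18 = 0.91 V.
k_n = μ_nC_ox · (W/L) = 4.4 mA/V².
Assume saturation: I_D = ½ k_n V_ov² = 0.5 × 4.4 × 0.91² = 1.82 mA, giving V_DS = V_DD − I_D R_D = 3.21 − 1.82 × 4.28 = -4.59 V.
But -4.59 V < V_ov = 0.91 V, so the device is actually in triode.
In triode I_D = k_n[V_ov V_DS − ½ V_DS²] and I_D = (V_DD − V_DS)/R_D. Equating: 9.42 V_DS² − 18.14 V_DS + 3.21 = 0, giving V_DS = 0.197 V (the root below V_ov).
I_D = (3.21 − 0.197) / 4.28 = 0.704 mA.

I_D = 0.704 mA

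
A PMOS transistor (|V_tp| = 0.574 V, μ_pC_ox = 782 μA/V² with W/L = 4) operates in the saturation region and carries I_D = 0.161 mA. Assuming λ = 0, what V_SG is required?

V_SG = 0.895 V

k_p = μ_pC_ox · (W/L) = 3.128 mA/V².
In saturation I_D = ½ k_p (V_SG − |V_tp|)², so V_SG − |V_tp| = √(2 I_D / k_p) = √(2 × 0.161 / 3.128) = 0.321 V.
V_SG = 0.574 + 0.321 = 0.895 V.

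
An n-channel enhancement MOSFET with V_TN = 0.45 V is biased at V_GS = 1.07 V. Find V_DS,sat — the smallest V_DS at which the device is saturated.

V_DS,sat = 0.620 V

The boundary between triode and saturation is V_DS = V_GS − V_TN = V_ov.
V_ov = 1.07 − 0.45 = 0.62 V.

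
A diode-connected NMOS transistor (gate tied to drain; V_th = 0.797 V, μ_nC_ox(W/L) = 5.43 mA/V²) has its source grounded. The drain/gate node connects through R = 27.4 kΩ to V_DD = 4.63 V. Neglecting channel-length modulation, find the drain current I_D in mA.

With gate tied to drain, V_GS = V_DS ≥ V_GS − V_th, so the device is in saturation.
KCL at the drain: ½ k_n (V_GS − V_th)² = (V_DD − V_GS)/R.
Let x = V_GS − 0.797. Then 74.4 x² + x − 3.833 = 0, giving x = 0.22 V (positive root), so V_GS = 1.02 V.
I_D = (V_DD − V_GS)/R = (4.63 − 1.02) / 27.4 = 0.132 mA.

I_D = 0.132 mA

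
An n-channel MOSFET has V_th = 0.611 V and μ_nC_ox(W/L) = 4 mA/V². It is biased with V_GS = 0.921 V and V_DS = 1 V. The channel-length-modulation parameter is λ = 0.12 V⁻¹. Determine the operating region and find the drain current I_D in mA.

V_ov = V_GS − V_th = 0.921 − 0.611 = 0.31 V.
Since V_DS = 1 V ≥ V_ov = 0.31 V, the device is in saturation.
I_D = ½ k_n V_ov² (1 + λ V_DS) = 0.5 × 4 × 0.31² × (1 + 0.12 × 1) = 0.215 mA.

Saturation; I_D = 0.215 mA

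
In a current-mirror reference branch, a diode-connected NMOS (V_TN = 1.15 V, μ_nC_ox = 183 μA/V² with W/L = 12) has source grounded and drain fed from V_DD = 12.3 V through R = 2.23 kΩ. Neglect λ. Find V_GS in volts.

V_GS = 3.09 V

With gate tied to drain, V_GS = V_DS ≥ V_GS − V_TN, so the device is in saturation.
k_n = μ_nC_ox · (W/L) = 2.196 mA/V².
KCL at the drain: ½ k_n (V_GS − V_TN)² = (V_DD − V_GS)/R.
Let x = V_GS − 1.15. Then 2.45 x² + x − 11.15 = 0, giving x = 1.94 V (positive root), so V_GS = 3.09 V.
I_D = (V_DD − V_GS)/R = (12.3 − 3.09) / 2.23 = 4.13 mA.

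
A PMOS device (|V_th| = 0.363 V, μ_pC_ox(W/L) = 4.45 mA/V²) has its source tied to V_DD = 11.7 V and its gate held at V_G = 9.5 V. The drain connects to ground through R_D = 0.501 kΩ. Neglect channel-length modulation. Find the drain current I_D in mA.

V_SG = V_DD − V_G = 11.7 − 9.5 = 2.2 V, so V_ov = 2.2 − 0.363 = 1.84 V.
Assume saturation: I_D = ½ k_p V_ov² = 0.5 × 4.45 × 1.84² = 7.51 mA, giving V_SD = V_DD − I_D R_D = 11.7 − 7.51 × 0.501 = 7.94 V.
V_SD = 7.94 V ≥ V_ov = 1.84 V, confirming saturation.

I_D = 7.51 mA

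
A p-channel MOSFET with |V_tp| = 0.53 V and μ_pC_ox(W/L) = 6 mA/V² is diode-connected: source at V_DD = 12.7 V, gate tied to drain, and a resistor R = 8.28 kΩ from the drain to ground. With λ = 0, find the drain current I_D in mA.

I_D = 1.39 mA

With gate tied to drain, V_SG = V_SD ≥ V_SG − |V_tp|, so the device is in saturation.
KCL at the drain: ½ k_p (V_SG − |V_tp|)² = (V_DD − V_SG)/R.
Let x = V_SG − 0.53. Then 24.8 x² + x − 12.17 = 0, giving x = 0.68 V (positive root), so V_SG = 1.21 V.
I_D = (V_DD − V_SG)/R = (12.7 − 1.21) / 8.28 = 1.39 mA.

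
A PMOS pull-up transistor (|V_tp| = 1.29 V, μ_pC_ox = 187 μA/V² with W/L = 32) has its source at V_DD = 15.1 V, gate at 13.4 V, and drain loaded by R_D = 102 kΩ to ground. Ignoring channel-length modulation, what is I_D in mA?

I_D = 0.147 mA

V_SG = V_DD − V_G = 15.1 − 13.4 = 1.7 V, so V_ov = 1.7 − 1.29 = 0.41 V.
k_p = μ_pC_ox · (W/L) = 5.984 mA/V².
Assume saturation: I_D = ½ k_p V_ov² = 0.5 × 5.984 × 0.41² = 0.503 mA, giving V_SD = V_DD − I_D R_D = 15.1 − 0.503 × 102 = -36.2 V.
But -36.2 V < V_ov = 0.41 V, so the device is actually in triode.
In triode I_D = k_p[V_ov V_SD − ½ V_SD²] and I_D = (V_DD − V_SD)/R_D. Equating: 305 V_SD² − 251.3 V_SD + 15.1 = 0, giving V_SD = 0.0653 V (the root below V_ov).
I_D = (15.1 − 0.0653) / 102 = 0.147 mA.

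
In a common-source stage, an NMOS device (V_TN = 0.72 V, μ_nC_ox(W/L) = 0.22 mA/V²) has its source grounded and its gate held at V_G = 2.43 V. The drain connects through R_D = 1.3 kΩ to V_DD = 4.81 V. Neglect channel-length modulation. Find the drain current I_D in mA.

I_D = 0.322 mA

V_GS = V_G = 2.43 V, so V_ov = 2.43 − 0.72 = 1.71 V.
Assume saturation: I_D = ½ k_n V_ov² = 0.5 × 0.22 × 1.71² = 0.322 mA, giving V_DS = V_DD − I_D R_D = 4.81 − 0.322 × 1.3 = 4.39 V.
V_DS = 4.39 V ≥ V_ov = 1.71 V, confirming saturation.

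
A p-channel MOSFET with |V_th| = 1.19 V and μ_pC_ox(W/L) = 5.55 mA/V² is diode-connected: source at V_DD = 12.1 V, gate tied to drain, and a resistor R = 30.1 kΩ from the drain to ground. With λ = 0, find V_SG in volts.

With gate tied to drain, V_SG = V_SD ≥ V_SG − |V_th|, so the device is in saturation.
KCL at the drain: ½ k_p (V_SG − |V_th|)² = (V_DD − V_SG)/R.
Let x = V_SG − 1.19. Then 83.5 x² + x − 10.91 = 0, giving x = 0.355 V (positive root), so V_SG = 1.55 V.
I_D = (V_DD − V_SG)/R = (12.1 − 1.55) / 30.1 = 0.351 mA.

V_SG = 1.55 V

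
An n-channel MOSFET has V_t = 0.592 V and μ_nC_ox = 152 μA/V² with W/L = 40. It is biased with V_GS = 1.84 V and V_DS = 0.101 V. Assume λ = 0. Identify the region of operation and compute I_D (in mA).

k_n = μ_nC_ox · (W/L) = 6.08 mA/V².
V_ov = V_GS − V_t = 1.84 − 0.592 = 1.25 V.
Since V_DS = 0.101 V < V_ov = 1.25 V, the device is in the triode region.
I_D = k_n [V_ov · V_DS − ½ V_DS²] = 6.08 × [1.25 × 0.101 − 0.5 × 0.101²] = 0.735 mA.

Triode; I_D = 0.735 mA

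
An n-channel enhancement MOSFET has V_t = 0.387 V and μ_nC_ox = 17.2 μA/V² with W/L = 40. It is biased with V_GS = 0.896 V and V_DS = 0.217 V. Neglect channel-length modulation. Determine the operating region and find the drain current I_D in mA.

Triode; I_D = 0.0598 mA

k_n = μ_nC_ox · (W/L) = 0.688 mA/V².
V_ov = V_GS − V_t = 0.896 − 0.387 = 0.509 V.
Since V_DS = 0.217 V < V_ov = 0.509 V, the device is in the triode region.
I_D = k_n [V_ov · V_DS − ½ V_DS²] = 0.688 × [0.509 × 0.217 − 0.5 × 0.217²] = 0.0598 mA.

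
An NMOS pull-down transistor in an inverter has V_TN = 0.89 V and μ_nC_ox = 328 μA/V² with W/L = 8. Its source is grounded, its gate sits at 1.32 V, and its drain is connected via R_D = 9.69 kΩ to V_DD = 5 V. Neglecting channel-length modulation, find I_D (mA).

I_D = 0.243 mA

V_GS = V_G = 1.32 V, so V_ov = 1.32 − 0.89 = 0.43 V.
k_n = μ_nC_ox · (W/L) = 2.624 mA/V².
Assume saturation: I_D = ½ k_n V_ov² = 0.5 × 2.624 × 0.43² = 0.243 mA, giving V_DS = V_DD − I_D R_D = 5 − 0.243 × 9.69 = 2.65 V.
V_DS = 2.65 V ≥ V_ov = 0.43 V, confirming saturation.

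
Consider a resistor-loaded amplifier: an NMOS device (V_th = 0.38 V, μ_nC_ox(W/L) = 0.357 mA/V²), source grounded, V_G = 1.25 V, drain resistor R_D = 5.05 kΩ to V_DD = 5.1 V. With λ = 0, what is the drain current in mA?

I_D = 0.135 mA

V_GS = V_G = 1.25 V, so V_ov = 1.25 − 0.38 = 0.87 V.
Assume saturation: I_D = ½ k_n V_ov² = 0.5 × 0.357 × 0.87² = 0.135 mA, giving V_DS = V_DD − I_D R_D = 5.1 − 0.135 × 5.05 = 4.42 V.
V_DS = 4.42 V ≥ V_ov = 0.87 V, confirming saturation.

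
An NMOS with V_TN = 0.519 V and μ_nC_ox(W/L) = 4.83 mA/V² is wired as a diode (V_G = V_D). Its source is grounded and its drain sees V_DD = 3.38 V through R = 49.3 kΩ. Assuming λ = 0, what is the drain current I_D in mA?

I_D = 0.0550 mA

With gate tied to drain, V_GS = V_DS ≥ V_GS − V_TN, so the device is in saturation.
KCL at the drain: ½ k_n (V_GS − V_TN)² = (V_DD − V_GS)/R.
Let x = V_GS − 0.519. Then 119 x² + x − 2.861 = 0, giving x = 0.151 V (positive root), so V_GS = 0.67 V.
I_D = (V_DD − V_GS)/R = (3.38 − 0.67) / 49.3 = 0.055 mA.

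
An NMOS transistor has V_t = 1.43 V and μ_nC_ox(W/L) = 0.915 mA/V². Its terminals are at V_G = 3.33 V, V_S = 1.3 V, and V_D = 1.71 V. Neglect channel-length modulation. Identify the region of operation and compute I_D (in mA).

V_GS = V_G − V_S = 3.33 − 1.3 = 2.03 V; V_DS = V_D − V_S = 1.71 − 1.3 = 0.41 V.
V_ov = V_GS − V_t = 2.03 − 1.43 = 0.6 V.
Since V_DS = 0.41 V < V_ov = 0.6 V, the device is in the triode region.
I_D = k_n [V_ov · V_DS − ½ V_DS²] = 0.915 × [0.6 × 0.41 − 0.5 × 0.41²] = 0.148 mA.

Triode; I_D = 0.148 mA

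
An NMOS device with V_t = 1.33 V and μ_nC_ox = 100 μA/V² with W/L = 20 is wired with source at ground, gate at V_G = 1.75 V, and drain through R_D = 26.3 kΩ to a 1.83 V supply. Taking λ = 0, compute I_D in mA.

V_GS = V_G = 1.75 V, so V_ov = 1.75 − 1.33 = 0.42 V.
k_n = μ_nC_ox · (W/L) = 2 mA/V².
Assume saturation: I_D = ½ k_n V_ov² = 0.5 × 2 × 0.42² = 0.176 mA, giving V_DS = V_DD − I_D R_D = 1.83 − 0.176 × 26.3 = -2.81 V.
But -2.81 V < V_ov = 0.42 V, so the device is actually in triode.
In triode I_D = k_n[V_ov V_DS − ½ V_DS²] and I_D = (V_DD − V_DS)/R_D. Equating: 26.3 V_DS² − 23.09 V_DS + 1.83 = 0, giving V_DS = 0.0881 V (the root below V_ov).
I_D = (1.83 − 0.0881) / 26.3 = 0.0662 mA.

I_D = 0.0662 mA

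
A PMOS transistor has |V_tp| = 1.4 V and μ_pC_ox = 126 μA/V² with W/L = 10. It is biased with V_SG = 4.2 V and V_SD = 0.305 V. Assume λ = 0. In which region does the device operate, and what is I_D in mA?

k_p = μ_pC_ox · (W/L) = 1.26 mA/V².
V_ov = V_SG − |V_tp| = 4.2 − 1.4 = 2.8 V.
Since V_SD = 0.305 V < V_ov = 2.8 V, the device is in the triode region.
I_D = k_p [V_ov · V_SD − ½ V_SD²] = 1.26 × [2.8 × 0.305 − 0.5 × 0.305²] = 1.02 mA.

Triode; I_D = 1.02 mA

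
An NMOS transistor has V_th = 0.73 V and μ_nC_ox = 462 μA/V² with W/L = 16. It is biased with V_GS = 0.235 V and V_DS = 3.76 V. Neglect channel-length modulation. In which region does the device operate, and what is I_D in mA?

V_GS = 0.235 V < V_th = 0.73 V, so the transistor is in cutoff.

Cutoff; I_D = 0 mA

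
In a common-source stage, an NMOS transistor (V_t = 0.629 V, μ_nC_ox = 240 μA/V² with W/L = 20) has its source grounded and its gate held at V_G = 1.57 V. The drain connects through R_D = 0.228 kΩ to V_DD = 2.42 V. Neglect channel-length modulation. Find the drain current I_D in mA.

V_GS = V_G = 1.57 V, so V_ov = 1.57 − 0.629 = 0.941 V.
k_n = μ_nC_ox · (W/L) = 4.8 mA/V².
Assume saturation: I_D = ½ k_n V_ov² = 0.5 × 4.8 × 0.941² = 2.13 mA, giving V_DS = V_DD − I_D R_D = 2.42 − 2.13 × 0.228 = 1.94 V.
V_DS = 1.94 V ≥ V_ov = 0.941 V, confirming saturation.

I_D = 2.13 mA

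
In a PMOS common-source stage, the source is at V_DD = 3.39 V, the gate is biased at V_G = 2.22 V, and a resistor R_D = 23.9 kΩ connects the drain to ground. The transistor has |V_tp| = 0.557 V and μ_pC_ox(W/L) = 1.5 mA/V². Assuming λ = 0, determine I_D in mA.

V_SG = V_DD − V_G = 3.39 − 2.22 = 1.17 V, so V_ov = 1.17 − 0.557 = 0.613 V.
Assume saturation: I_D = ½ k_p V_ov² = 0.5 × 1.5 × 0.613² = 0.282 mA, giving V_SD = V_DD − I_D R_D = 3.39 − 0.282 × 23.9 = -3.35 V.
But -3.35 V < V_ov = 0.613 V, so the device is actually in triode.
In triode I_D = k_p[V_ov V_SD − ½ V_SD²] and I_D = (V_DD − V_SD)/R_D. Equating: 17.9 V_SD² − 22.98 V_SD + 3.39 = 0, giving V_SD = 0.17 V (the root below V_ov).
I_D = (3.39 − 0.17) / 23.9 = 0.135 mA.

I_D = 0.135 mA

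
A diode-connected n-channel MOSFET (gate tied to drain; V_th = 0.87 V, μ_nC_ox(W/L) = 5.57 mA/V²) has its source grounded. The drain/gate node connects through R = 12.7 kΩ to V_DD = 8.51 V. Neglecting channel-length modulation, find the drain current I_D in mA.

I_D = 0.566 mA

With gate tied to drain, V_GS = V_DS ≥ V_GS − V_th, so the device is in saturation.
KCL at the drain: ½ k_n (V_GS − V_th)² = (V_DD − V_GS)/R.
Let x = V_GS − 0.87. Then 35.4 x² + x − 7.64 = 0, giving x = 0.451 V (positive root), so V_GS = 1.32 V.
I_D = (V_DD − V_GS)/R = (8.51 − 1.32) / 12.7 = 0.566 mA.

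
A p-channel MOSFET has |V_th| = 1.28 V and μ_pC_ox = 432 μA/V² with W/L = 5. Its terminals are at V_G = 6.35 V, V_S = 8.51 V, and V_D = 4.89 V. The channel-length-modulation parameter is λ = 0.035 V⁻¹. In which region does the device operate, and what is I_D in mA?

Saturation; I_D = 0.942 mA

V_SG = V_S − V_G = 8.51 − 6.35 = 2.16 V; V_SD = V_S − V_D = 8.51 − 4.89 = 3.62 V.
k_p = μ_pC_ox · (W/L) = 2.16 mA/V².
V_ov = V_SG − |V_th| = 2.16 − 1.28 = 0.88 V.
Since V_SD = 3.62 V ≥ V_ov = 0.88 V, the device is in saturation.
I_D = ½ k_p V_ov² (1 + λ V_SD) = 0.5 × 2.16 × 0.88² × (1 + 0.035 × 3.62) = 0.942 mA.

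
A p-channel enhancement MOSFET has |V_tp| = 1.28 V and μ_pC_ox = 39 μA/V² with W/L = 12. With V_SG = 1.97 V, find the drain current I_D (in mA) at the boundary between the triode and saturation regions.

At the boundary V_SD = V_ov = V_SG − |V_tp| = 1.97 − 1.28 = 0.69 V.
k_p = μ_pC_ox · (W/L) = 0.468 mA/V².
I_D = ½ k_p V_ov² = 0.5 × 0.468 × 0.69² = 0.111 mA.

I_D = 0.111 mA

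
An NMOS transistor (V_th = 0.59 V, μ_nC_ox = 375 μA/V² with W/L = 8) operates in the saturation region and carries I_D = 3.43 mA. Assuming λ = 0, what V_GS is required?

k_n = μ_nC_ox · (W/L) = 3 mA/V².
In saturation I_D = ½ k_n (V_GS − V_th)², so V_GS − V_th = √(2 I_D / k_n) = √(2 × 3.43 / 3) = 1.51 V.
V_GS = 0.59 + 1.51 = 2.1 V.

V_GS = 2.10 V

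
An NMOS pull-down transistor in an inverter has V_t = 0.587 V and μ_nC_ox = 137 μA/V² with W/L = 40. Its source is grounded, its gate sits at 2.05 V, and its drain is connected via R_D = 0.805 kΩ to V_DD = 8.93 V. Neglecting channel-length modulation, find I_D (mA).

I_D = 5.86 mA

V_GS = V_G = 2.05 V, so V_ov = 2.05 − 0.587 = 1.46 V.
k_n = μ_nC_ox · (W/L) = 5.48 mA/V².
Assume saturation: I_D = ½ k_n V_ov² = 0.5 × 5.48 × 1.46² = 5.86 mA, giving V_DS = V_DD − I_D R_D = 8.93 − 5.86 × 0.805 = 4.21 V.
V_DS = 4.21 V ≥ V_ov = 1.46 V, confirming saturation.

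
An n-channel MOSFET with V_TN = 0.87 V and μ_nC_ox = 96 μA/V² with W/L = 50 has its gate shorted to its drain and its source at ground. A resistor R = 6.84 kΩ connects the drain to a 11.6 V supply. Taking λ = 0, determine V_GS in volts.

V_GS = 1.65 V

With gate tied to drain, V_GS = V_DS ≥ V_GS − V_TN, so the device is in saturation.
k_n = μ_nC_ox · (W/L) = 4.8 mA/V².
KCL at the drain: ½ k_n (V_GS − V_TN)² = (V_DD − V_GS)/R.
Let x = V_GS − 0.87. Then 16.4 x² + x − 10.73 = 0, giving x = 0.779 V (positive root), so V_GS = 1.65 V.
I_D = (V_DD − V_GS)/R = (11.6 − 1.65) / 6.84 = 1.45 mA.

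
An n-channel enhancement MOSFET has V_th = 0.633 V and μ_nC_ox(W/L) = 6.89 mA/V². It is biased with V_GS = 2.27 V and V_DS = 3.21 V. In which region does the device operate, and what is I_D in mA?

V_ov = V_GS − V_th = 2.27 − 0.633 = 1.64 V.
Since V_DS = 3.21 V ≥ V_ov = 1.64 V, the device is in saturation.
I_D = ½ k_n V_ov² = 0.5 × 6.89 × 1.64² = 9.23 mA.

Saturation; I_D = 9.23 mA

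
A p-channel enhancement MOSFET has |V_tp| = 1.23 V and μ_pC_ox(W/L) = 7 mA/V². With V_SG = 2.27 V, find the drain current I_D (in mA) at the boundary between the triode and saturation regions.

I_D = 3.79 mA

At the boundary V_SD = V_ov = V_SG − |V_tp| = 2.27 − 1.23 = 1.04 V.
I_D = ½ k_p V_ov² = 0.5 × 7 × 1.04² = 3.79 mA.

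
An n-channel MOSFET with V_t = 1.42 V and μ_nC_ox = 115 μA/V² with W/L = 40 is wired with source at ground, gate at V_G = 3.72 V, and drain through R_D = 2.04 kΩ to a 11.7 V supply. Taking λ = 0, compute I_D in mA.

I_D = 5.45 mA

V_GS = V_G = 3.72 V, so V_ov = 3.72 − 1.42 = 2.3 V.
k_n = μ_nC_ox · (W/L) = 4.6 mA/V².
Assume saturation: I_D = ½ k_n V_ov² = 0.5 × 4.6 × 2.3² = 12.2 mA, giving V_DS = V_DD − I_D R_D = 11.7 − 12.2 × 2.04 = -13.1 V.
But -13.1 V < V_ov = 2.3 V, so the device is actually in triode.
In triode I_D = k_n[V_ov V_DS − ½ V_DS²] and I_D = (V_DD − V_DS)/R_D. Equating: 4.69 V_DS² − 22.58 V_DS + 11.7 = 0, giving V_DS = 0.591 V (the root below V_ov).
I_D = (11.7 − 0.591) / 2.04 = 5.45 mA.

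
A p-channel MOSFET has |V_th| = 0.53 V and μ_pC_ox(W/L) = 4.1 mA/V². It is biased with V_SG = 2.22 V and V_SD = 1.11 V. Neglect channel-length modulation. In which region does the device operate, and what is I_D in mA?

Triode; I_D = 5.17 mA

V_ov = V_SG − |V_th| = 2.22 − 0.53 = 1.69 V.
Since V_SD = 1.11 V < V_ov = 1.69 V, the device is in the triode region.
I_D = k_p [V_ov · V_SD − ½ V_SD²] = 4.1 × [1.69 × 1.11 − 0.5 × 1.11²] = 5.17 mA.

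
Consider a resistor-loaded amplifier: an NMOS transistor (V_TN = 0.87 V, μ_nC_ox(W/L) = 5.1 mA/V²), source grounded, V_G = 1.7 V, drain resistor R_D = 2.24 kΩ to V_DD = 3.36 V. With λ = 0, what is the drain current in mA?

V_GS = V_G = 1.7 V, so V_ov = 1.7 − 0.87 = 0.83 V.
Assume saturation: I_D = ½ k_n V_ov² = 0.5 × 5.1 × 0.83² = 1.76 mA, giving V_DS = V_DD − I_D R_D = 3.36 − 1.76 × 2.24 = -0.575 V.
But -0.575 V < V_ov = 0.83 V, so the device is actually in triode.
In triode I_D = k_n[V_ov V_DS − ½ V_DS²] and I_D = (V_DD − V_DS)/R_D. Equating: 5.71 V_DS² − 10.48 V_DS + 3.36 = 0, giving V_DS = 0.414 V (the root below V_ov).
I_D = (3.36 − 0.414) / 2.24 = 1.32 mA.

I_D = 1.32 mA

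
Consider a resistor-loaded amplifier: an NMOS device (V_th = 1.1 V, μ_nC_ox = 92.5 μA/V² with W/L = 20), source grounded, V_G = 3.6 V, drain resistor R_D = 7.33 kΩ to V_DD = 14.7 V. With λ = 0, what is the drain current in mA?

V_GS = V_G = 3.6 V, so V_ov = 3.6 − 1.1 = 2.5 V.
k_n = μ_nC_ox · (W/L) = 1.85 mA/V².
Assume saturation: I_D = ½ k_n V_ov² = 0.5 × 1.85 × 2.5² = 5.78 mA, giving V_DS = V_DD − I_D R_D = 14.7 − 5.78 × 7.33 = -27.7 V.
But -27.7 V < V_ov = 2.5 V, so the device is actually in triode.
In triode I_D = k_n[V_ov V_DS − ½ V_DS²] and I_D = (V_DD − V_DS)/R_D. Equating: 6.78 V_DS² − 34.9 V_DS + 14.7 = 0, giving V_DS = 0.463 V (the root below V_ov).
I_D = (14.7 − 0.463) / 7.33 = 1.94 mA.

I_D = 1.94 mA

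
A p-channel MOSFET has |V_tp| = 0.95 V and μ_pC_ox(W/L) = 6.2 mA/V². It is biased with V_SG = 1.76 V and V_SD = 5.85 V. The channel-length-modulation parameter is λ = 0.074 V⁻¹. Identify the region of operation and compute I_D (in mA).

V_ov = V_SG − |V_tp| = 1.76 − 0.95 = 0.81 V.
Since V_SD = 5.85 V ≥ V_ov = 0.81 V, the device is in saturation.
I_D = ½ k_p V_ov² (1 + λ V_SD) = 0.5 × 6.2 × 0.81² × (1 + 0.074 × 5.85) = 2.91 mA.

Saturation; I_D = 2.91 mA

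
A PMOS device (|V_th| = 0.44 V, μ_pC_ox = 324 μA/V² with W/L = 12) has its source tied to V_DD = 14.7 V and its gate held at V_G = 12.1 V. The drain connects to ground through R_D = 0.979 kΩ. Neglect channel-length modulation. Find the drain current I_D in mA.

I_D = 9.07 mA

V_SG = V_DD − V_G = 14.7 − 12.1 = 2.6 V, so V_ov = 2.6 − 0.44 = 2.16 V.
k_p = μ_pC_ox · (W/L) = 3.888 mA/V².
Assume saturation: I_D = ½ k_p V_ov² = 0.5 × 3.888 × 2.16² = 9.07 mA, giving V_SD = V_DD − I_D R_D = 14.7 − 9.07 × 0.979 = 5.82 V.
V_SD = 5.82 V ≥ V_ov = 2.16 V, confirming saturation.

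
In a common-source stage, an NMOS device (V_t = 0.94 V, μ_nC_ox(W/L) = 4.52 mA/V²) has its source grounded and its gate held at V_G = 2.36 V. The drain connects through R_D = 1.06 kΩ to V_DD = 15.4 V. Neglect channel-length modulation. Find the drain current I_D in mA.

V_GS = V_G = 2.36 V, so V_ov = 2.36 − 0.94 = 1.42 V.
Assume saturation: I_D = ½ k_n V_ov² = 0.5 × 4.52 × 1.42² = 4.56 mA, giving V_DS = V_DD − I_D R_D = 15.4 − 4.56 × 1.06 = 10.6 V.
V_DS = 10.6 V ≥ V_ov = 1.42 V, confirming saturation.

I_D = 4.56 mA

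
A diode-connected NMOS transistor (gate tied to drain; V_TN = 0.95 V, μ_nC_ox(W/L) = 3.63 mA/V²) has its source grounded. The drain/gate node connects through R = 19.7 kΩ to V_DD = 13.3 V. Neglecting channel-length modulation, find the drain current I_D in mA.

I_D = 0.598 mA

With gate tied to drain, V_GS = V_DS ≥ V_GS − V_TN, so the device is in saturation.
KCL at the drain: ½ k_n (V_GS − V_TN)² = (V_DD − V_GS)/R.
Let x = V_GS − 0.95. Then 35.8 x² + x − 12.35 = 0, giving x = 0.574 V (positive root), so V_GS = 1.52 V.
I_D = (V_DD − V_GS)/R = (13.3 − 1.52) / 19.7 = 0.598 mA.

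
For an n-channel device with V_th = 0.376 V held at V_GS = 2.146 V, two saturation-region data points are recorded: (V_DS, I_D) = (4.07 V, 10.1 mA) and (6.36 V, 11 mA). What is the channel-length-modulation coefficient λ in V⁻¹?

With V_GS fixed, I_D ∝ (1 + λ V_DS) in saturation, so I_D2/I_D1 = (1 + λ V_DS2)/(1 + λ V_DS1).
11/10.1 = 1.089 = (1 + 6.36 λ)/(1 + 4.07 λ).
Solving: λ (I_D1 V_DS2 − I_D2 V_DS1) = I_D2 − I_D1, so λ = (11 − 10.1) / (10.1 × 6.36 − 11 × 4.07) = 0.9 / 19.5 = 0.0462 V⁻¹.

λ = 0.0462 V⁻¹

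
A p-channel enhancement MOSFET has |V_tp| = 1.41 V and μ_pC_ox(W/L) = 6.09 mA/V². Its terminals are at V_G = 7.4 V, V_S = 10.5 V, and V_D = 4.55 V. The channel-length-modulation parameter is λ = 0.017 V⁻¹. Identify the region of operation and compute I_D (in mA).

V_SG = V_S − V_G = 10.5 − 7.4 = 3.1 V; V_SD = V_S − V_D = 10.5 − 4.55 = 5.95 V.
V_ov = V_SG − |V_tp| = 3.1 − 1.41 = 1.69 V.
Since V_SD = 5.95 V ≥ V_ov = 1.69 V, the device is in saturation.
I_D = ½ k_p V_ov² (1 + λ V_SD) = 0.5 × 6.09 × 1.69² × (1 + 0.017 × 5.95) = 9.58 mA.

Saturation; I_D = 9.58 mA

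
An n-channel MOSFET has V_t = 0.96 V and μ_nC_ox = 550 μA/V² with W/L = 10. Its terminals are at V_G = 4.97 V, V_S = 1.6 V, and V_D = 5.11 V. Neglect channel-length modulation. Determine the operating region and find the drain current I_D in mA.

V_GS = V_G − V_S = 4.97 − 1.6 = 3.37 V; V_DS = V_D − V_S = 5.11 − 1.6 = 3.51 V.
k_n = μ_nC_ox · (W/L) = 5.5 mA/V².
V_ov = V_GS − V_t = 3.37 − 0.96 = 2.41 V.
Since V_DS = 3.51 V ≥ V_ov = 2.41 V, the device is in saturation.
I_D = ½ k_n V_ov² = 0.5 × 5.5 × 2.41² = 16 mA.

Saturation; I_D = 16.0 mA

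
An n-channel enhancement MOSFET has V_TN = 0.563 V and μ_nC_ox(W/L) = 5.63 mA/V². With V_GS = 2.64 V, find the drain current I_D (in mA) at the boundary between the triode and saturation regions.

At the boundary V_DS = V_ov = V_GS − V_TN = 2.64 − 0.563 = 2.08 V.
I_D = ½ k_n V_ov² = 0.5 × 5.63 × 2.08² = 12.1 mA.

I_D = 12.1 mA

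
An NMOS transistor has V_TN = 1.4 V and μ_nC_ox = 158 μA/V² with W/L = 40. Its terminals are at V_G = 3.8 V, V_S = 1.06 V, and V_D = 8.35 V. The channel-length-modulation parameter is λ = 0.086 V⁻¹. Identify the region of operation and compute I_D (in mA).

V_GS = V_G − V_S = 3.8 − 1.06 = 2.74 V; V_DS = V_D − V_S = 8.35 − 1.06 = 7.29 V.
k_n = μ_nC_ox · (W/L) = 6.32 mA/V².
V_ov = V_GS − V_TN = 2.74 − 1.4 = 1.34 V.
Since V_DS = 7.29 V ≥ V_ov = 1.34 V, the device is in saturation.
I_D = ½ k_n V_ov² (1 + λ V_DS) = 0.5 × 6.32 × 1.34² × (1 + 0.086 × 7.29) = 9.23 mA.

Saturation; I_D = 9.23 mA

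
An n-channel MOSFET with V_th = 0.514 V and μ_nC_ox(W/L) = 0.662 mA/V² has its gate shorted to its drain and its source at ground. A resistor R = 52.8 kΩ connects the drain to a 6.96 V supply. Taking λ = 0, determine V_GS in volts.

With gate tied to drain, V_GS = V_DS ≥ V_GS − V_th, so the device is in saturation.
KCL at the drain: ½ k_n (V_GS − V_th)² = (V_DD − V_GS)/R.
Let x = V_GS − 0.514. Then 17.5 x² + x − 6.446 = 0, giving x = 0.579 V (positive root), so V_GS = 1.09 V.
I_D = (V_DD − V_GS)/R = (6.96 − 1.09) / 52.8 = 0.111 mA.

V_GS = 1.09 V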